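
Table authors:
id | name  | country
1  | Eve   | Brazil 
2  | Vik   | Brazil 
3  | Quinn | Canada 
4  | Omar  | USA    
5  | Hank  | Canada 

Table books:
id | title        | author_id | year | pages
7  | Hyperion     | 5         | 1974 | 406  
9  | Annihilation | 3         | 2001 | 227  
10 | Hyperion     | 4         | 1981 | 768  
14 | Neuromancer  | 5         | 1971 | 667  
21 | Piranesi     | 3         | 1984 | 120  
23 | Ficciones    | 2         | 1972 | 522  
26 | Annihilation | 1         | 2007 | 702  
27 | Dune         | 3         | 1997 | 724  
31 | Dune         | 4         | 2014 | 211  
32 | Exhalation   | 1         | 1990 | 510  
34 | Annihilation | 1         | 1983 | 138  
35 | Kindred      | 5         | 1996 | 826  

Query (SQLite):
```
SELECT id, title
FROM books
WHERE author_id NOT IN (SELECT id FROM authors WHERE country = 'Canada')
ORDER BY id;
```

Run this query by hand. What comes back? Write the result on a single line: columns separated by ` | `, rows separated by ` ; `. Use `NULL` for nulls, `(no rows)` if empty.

10 | Hyperion ; 23 | Ficciones ; 26 | Annihilation ; 31 | Dune ; 32 | Exhalation ; 34 | Annihilation

Inner query: authors.id where country = 'Canada'.
Outer: keep books rows whose author_id is not in that set.
Inner query → {3, 5}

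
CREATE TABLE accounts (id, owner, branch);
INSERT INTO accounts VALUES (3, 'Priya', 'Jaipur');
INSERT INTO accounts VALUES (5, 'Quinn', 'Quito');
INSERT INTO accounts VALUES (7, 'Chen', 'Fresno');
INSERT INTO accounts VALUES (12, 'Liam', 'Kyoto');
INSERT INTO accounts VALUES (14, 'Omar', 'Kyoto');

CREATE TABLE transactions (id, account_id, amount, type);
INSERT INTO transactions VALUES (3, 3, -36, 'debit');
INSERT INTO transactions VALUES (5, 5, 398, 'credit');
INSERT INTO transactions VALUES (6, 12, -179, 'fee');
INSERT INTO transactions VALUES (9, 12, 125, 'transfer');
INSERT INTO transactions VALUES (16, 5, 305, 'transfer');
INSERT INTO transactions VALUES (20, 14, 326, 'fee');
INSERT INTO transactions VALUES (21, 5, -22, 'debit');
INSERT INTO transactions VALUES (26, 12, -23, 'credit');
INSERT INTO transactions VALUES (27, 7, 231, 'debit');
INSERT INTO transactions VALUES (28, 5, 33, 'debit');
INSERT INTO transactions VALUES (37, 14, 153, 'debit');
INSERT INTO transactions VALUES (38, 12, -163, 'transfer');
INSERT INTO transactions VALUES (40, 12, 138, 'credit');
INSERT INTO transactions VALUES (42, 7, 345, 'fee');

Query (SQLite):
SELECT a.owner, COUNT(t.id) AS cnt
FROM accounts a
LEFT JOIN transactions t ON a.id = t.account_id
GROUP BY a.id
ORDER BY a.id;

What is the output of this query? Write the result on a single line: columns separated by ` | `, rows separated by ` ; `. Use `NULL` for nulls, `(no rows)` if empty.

Priya | 1 ; Quinn | 4 ; Chen | 2 ; Liam | 5 ; Omar | 2

LEFT JOIN keeps every accounts row; unmatched ones get NULL for transactions columns.
Group by accounts.id and compute COUNT(t.id). COUNT(col) of an all-NULL group is 0.
  3: ids {3} → COUNT(t.id)=1
  5: ids {5, 16, 21, 28} → COUNT(t.id)=4
  7: ids {27, 42} → COUNT(t.id)=2
  12: ids {6, 9, 26, 38, 40} → COUNT(t.id)=5
  14: ids {20, 37} → COUNT(t.id)=2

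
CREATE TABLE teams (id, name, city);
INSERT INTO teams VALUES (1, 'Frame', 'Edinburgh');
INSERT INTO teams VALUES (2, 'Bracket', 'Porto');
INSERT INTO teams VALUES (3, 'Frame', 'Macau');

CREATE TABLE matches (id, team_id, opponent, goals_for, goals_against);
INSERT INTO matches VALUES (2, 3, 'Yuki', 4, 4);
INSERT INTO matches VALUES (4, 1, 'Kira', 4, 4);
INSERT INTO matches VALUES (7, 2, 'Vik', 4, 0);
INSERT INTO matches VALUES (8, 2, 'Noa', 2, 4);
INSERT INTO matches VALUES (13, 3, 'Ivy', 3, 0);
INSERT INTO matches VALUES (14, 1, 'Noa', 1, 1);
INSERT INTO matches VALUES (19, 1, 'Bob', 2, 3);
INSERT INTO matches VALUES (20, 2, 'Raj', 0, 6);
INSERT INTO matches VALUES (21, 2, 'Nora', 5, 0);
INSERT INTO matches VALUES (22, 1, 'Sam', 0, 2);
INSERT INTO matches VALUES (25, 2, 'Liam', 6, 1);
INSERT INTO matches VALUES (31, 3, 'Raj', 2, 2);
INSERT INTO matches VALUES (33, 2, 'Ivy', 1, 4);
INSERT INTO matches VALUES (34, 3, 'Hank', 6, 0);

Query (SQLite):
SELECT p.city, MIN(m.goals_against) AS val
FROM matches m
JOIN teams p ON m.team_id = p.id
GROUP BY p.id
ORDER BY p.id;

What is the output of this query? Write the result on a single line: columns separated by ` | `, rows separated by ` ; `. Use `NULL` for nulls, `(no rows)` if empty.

Join each matches row to its teams via team_id.
Group joined rows by teams.id; compute MIN(m.goals_against) per group.
  1: ids {4, 14, 19, 22} → MIN(m.goals_against)=1
  2: ids {7, 8, 20, 21, 25, 33} → MIN(m.goals_against)=0
  3: ids {2, 13, 31, 34} → MIN(m.goals_against)=0

Edinburgh | 1 ; Porto | 0 ; Macau | 0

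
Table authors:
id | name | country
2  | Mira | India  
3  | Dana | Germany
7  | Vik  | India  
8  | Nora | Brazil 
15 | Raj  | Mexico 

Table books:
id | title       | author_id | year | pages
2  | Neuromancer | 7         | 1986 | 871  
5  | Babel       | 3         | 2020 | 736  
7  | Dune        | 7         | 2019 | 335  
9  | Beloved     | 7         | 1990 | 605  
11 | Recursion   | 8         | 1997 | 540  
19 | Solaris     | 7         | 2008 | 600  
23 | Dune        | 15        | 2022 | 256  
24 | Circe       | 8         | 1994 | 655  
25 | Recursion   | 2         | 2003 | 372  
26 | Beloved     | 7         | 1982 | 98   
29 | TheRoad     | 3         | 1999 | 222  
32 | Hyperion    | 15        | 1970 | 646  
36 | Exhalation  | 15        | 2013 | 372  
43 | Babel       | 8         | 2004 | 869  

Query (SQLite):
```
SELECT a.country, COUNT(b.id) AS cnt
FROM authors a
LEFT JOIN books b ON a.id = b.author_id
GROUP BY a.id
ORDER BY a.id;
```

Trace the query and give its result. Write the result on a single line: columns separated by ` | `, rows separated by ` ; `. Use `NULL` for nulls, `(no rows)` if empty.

India | 1 ; Germany | 2 ; India | 5 ; Brazil | 3 ; Mexico | 3

LEFT JOIN keeps every authors row; unmatched ones get NULL for books columns.
Group by authors.id and compute COUNT(b.id). COUNT(col) of an all-NULL group is 0.
  2: ids {25} → COUNT(b.id)=1
  3: ids {5, 29} → COUNT(b.id)=2
  7: ids {2, 7, 9, 19, 26} → COUNT(b.id)=5
  8: ids {11, 24, 43} → COUNT(b.id)=3
  15: ids {23, 32, 36} → COUNT(b.id)=3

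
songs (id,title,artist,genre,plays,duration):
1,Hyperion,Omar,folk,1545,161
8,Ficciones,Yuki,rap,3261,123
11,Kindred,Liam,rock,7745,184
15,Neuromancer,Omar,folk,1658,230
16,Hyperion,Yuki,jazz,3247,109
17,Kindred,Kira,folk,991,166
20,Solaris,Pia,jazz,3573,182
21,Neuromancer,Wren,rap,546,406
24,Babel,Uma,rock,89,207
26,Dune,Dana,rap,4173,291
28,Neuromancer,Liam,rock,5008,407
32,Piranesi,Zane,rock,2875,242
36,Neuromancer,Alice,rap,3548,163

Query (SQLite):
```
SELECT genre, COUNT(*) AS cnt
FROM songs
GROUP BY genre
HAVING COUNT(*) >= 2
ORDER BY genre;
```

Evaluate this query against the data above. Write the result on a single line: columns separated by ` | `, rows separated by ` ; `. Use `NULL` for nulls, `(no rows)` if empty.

Partition songs by genre; compute COUNT(*) within each group.
HAVING: keep groups with count ≥ 2.
  folk: ids {1, 15, 17} → COUNT(*)=3
  jazz: ids {16, 20} → COUNT(*)=2
  rap: ids {8, 21, 26, 36} → COUNT(*)=4
  rock: ids {11, 24, 28, 32} → COUNT(*)=4

folk | 3 ; jazz | 2 ; rap | 4 ; rock | 4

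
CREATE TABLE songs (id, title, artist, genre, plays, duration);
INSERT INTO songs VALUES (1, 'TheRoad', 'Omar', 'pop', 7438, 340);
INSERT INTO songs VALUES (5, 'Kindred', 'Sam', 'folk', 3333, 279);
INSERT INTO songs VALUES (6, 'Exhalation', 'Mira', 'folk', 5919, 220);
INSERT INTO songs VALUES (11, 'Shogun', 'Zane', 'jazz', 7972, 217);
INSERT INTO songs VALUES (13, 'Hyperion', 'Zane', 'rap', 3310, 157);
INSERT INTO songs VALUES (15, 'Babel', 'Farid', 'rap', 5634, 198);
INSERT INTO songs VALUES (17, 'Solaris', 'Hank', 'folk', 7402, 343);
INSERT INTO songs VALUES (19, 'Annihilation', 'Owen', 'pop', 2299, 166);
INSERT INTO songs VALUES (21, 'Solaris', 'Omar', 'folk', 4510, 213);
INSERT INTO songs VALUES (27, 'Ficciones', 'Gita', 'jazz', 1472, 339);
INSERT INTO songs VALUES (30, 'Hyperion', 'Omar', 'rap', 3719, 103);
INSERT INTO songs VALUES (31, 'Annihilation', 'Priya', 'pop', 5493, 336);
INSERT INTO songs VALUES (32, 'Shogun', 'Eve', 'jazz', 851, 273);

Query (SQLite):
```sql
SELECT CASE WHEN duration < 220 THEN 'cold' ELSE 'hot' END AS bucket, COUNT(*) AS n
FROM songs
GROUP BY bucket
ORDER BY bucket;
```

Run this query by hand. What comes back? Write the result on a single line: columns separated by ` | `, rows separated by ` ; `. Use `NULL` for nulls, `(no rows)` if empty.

cold | 6 ; hot | 7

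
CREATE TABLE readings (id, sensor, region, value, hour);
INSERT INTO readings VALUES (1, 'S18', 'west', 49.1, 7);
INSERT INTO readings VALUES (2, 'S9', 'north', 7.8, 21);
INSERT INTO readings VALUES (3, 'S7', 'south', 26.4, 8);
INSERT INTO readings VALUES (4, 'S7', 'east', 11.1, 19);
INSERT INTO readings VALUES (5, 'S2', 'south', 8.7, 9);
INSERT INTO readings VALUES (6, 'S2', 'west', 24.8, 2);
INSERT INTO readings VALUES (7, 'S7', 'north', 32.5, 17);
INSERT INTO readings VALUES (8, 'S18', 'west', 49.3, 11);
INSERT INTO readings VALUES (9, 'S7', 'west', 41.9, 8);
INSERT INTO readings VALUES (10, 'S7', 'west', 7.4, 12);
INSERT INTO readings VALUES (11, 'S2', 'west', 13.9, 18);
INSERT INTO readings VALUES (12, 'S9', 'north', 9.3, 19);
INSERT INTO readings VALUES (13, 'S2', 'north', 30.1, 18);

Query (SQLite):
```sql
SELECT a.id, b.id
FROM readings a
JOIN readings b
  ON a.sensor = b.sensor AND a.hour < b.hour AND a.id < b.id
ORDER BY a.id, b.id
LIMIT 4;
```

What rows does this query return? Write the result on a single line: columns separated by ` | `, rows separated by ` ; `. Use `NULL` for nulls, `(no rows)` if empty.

Pairs (a,b) with same sensor, a.hour < b.hour, a.id < b.id.
sensor groups: S18:{1,8} S2:{5,6,11,13} S7:{3,4,7,9,10} S9:{2,12}
Ordered by (a.id, b.id); first 4.

1 | 8 ; 3 | 4 ; 3 | 7 ; 3 | 10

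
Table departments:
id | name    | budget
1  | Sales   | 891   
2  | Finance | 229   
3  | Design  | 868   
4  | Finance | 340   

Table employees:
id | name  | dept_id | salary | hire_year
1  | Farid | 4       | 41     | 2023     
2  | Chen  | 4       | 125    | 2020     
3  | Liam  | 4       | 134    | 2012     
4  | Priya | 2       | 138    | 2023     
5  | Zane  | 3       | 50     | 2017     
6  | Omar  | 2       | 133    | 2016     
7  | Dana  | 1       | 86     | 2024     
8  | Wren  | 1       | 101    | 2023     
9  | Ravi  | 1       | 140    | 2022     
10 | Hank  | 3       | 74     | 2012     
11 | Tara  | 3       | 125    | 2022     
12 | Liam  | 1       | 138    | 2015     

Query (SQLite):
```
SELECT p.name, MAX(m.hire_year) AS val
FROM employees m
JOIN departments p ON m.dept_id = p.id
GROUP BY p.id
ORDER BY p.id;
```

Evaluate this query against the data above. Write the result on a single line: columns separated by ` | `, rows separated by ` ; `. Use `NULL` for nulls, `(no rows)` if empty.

Join each employees row to its departments via dept_id.
Group joined rows by departments.id; compute MAX(m.hire_year) per group.
  1: ids {7, 8, 9, 12} → MAX(m.hire_year)=2024
  2: ids {4, 6} → MAX(m.hire_year)=2023
  3: ids {5, 10, 11} → MAX(m.hire_year)=2022
  4: ids {1, 2, 3} → MAX(m.hire_year)=2023

Sales | 2024 ; Finance | 2023 ; Design | 2022 ; Finance | 2023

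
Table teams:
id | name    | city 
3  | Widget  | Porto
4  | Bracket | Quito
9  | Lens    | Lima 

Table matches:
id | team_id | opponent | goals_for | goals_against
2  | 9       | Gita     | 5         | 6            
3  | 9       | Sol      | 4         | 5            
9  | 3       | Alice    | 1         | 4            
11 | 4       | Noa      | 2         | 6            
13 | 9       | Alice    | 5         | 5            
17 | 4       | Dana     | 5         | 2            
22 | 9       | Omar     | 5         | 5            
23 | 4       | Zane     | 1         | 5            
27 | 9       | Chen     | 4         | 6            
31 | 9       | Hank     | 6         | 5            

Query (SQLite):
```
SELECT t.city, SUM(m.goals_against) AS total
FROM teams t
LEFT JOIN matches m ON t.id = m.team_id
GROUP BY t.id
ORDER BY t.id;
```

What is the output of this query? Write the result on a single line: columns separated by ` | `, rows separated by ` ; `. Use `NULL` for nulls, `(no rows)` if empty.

Porto | 4 ; Quito | 13 ; Lima | 32

LEFT JOIN keeps every teams row; unmatched ones get NULL for matches columns.
Group by teams.id and compute SUM(m.goals_against). SUM over an all-NULL group is NULL.
  3: ids {9} → SUM(m.goals_against)=4
  4: ids {11, 17, 23} → SUM(m.goals_against)=13
  9: ids {2, 3, 13, 22, 27, 31} → SUM(m.goals_against)=32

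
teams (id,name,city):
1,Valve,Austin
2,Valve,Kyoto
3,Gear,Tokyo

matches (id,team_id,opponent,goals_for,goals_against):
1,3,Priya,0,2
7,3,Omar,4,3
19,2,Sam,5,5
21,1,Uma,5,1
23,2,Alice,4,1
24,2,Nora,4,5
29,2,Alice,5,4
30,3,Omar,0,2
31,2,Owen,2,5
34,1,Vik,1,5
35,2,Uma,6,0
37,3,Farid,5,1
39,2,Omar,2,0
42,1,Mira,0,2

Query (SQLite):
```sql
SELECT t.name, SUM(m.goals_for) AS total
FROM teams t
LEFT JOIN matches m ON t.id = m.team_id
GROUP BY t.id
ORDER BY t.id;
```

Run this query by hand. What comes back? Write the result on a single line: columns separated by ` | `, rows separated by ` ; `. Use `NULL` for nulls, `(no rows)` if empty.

LEFT JOIN keeps every teams row; unmatched ones get NULL for matches columns.
Group by teams.id and compute SUM(m.goals_for). SUM over an all-NULL group is NULL.
  1: ids {21, 34, 42} → SUM(m.goals_for)=6
  2: ids {19, 23, 24, 29, 31, 35, 39} → SUM(m.goals_for)=28
  3: ids {1, 7, 30, 37} → SUM(m.goals_for)=9

Valve | 6 ; Valve | 28 ; Gear | 9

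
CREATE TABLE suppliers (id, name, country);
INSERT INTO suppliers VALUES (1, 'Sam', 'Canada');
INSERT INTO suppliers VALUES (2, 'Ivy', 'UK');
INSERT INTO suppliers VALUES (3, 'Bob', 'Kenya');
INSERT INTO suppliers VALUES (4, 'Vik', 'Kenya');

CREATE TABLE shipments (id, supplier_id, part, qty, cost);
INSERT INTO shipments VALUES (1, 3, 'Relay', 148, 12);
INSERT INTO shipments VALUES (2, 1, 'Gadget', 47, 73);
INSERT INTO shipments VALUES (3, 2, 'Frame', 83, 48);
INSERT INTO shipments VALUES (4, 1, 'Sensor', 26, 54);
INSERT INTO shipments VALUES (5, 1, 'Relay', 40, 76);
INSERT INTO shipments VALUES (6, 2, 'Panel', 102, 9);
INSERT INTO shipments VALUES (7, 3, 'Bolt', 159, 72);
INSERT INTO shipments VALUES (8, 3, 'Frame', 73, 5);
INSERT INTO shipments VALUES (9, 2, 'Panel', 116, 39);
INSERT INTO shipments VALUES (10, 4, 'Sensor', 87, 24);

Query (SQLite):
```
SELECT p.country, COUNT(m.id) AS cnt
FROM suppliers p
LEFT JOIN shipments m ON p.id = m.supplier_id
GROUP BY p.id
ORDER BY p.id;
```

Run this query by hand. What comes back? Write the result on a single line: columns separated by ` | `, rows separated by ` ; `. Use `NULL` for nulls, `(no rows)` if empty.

LEFT JOIN keeps every suppliers row; unmatched ones get NULL for shipments columns.
Group by suppliers.id and compute COUNT(m.id). COUNT(col) of an all-NULL group is 0.
  1: ids {2, 4, 5} → COUNT(m.id)=3
  2: ids {3, 6, 9} → COUNT(m.id)=3
  3: ids {1, 7, 8} → COUNT(m.id)=3
  4: ids {10} → COUNT(m.id)=1

Canada | 3 ; UK | 3 ; Kenya | 3 ; Kenya | 1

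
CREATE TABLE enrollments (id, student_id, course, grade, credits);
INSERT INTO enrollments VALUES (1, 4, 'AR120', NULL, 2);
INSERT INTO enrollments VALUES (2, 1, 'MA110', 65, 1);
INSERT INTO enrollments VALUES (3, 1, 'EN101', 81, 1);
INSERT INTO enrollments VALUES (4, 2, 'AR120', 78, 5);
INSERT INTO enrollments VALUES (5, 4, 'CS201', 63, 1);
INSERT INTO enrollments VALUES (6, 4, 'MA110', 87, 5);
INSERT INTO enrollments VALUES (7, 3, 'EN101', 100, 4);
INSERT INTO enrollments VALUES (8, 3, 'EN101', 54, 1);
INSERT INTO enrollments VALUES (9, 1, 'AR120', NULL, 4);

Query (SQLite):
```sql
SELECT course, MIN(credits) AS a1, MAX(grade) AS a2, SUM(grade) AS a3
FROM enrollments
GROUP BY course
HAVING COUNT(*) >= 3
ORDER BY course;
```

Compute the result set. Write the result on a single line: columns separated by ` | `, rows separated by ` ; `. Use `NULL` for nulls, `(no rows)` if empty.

Group enrollments by course.
Per group compute: MIN(credits), MAX(grade), SUM(grade).
HAVING: drop groups with fewer than 3 rows.
  AR120: ids {1, 4, 9} → MIN(credits)=2, MAX(grade)=78, SUM(grade)=78
  CS201: ids {5} → MIN(credits)=1, MAX(grade)=63, SUM(grade)=63
  EN101: ids {3, 7, 8} → MIN(credits)=1, MAX(grade)=100, SUM(grade)=235
  MA110: ids {2, 6} → MIN(credits)=1, MAX(grade)=87, SUM(grade)=152

AR120 | 2 | 78 | 78 ; EN101 | 1 | 100 | 235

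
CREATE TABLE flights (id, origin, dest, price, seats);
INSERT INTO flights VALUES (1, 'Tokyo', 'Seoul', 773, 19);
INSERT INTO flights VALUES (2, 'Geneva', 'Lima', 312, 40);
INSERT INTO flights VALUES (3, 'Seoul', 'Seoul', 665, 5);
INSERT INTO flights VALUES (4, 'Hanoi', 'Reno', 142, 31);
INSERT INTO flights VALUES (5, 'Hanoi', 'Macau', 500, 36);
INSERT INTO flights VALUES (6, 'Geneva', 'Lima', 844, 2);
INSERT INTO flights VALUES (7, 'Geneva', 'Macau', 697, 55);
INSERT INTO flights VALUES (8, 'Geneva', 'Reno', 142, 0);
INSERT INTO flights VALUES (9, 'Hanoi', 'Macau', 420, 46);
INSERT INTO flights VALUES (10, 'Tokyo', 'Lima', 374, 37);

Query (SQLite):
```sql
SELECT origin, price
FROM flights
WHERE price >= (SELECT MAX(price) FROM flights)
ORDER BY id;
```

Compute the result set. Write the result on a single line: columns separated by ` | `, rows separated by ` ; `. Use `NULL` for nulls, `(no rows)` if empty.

Scalar subquery: MAX(price) over all flights rows = 844.
Keep rows where price >= that value.

Geneva | 844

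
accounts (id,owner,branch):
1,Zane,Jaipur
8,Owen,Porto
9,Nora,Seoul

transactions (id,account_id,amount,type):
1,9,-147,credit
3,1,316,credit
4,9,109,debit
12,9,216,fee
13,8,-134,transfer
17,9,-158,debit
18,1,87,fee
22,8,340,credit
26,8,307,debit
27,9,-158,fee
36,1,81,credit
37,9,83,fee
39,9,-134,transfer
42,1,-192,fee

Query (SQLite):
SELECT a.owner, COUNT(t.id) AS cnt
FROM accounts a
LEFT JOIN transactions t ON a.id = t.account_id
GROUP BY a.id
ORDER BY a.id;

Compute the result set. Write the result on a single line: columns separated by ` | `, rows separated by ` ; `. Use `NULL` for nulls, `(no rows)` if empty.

LEFT JOIN keeps every accounts row; unmatched ones get NULL for transactions columns.
Group by accounts.id and compute COUNT(t.id). COUNT(col) of an all-NULL group is 0.
  1: ids {3, 18, 36, 42} → COUNT(t.id)=4
  8: ids {13, 22, 26} → COUNT(t.id)=3
  9: ids {1, 4, 12, 17, 27, 37, 39} → COUNT(t.id)=7

Zane | 4 ; Owen | 3 ; Nora | 7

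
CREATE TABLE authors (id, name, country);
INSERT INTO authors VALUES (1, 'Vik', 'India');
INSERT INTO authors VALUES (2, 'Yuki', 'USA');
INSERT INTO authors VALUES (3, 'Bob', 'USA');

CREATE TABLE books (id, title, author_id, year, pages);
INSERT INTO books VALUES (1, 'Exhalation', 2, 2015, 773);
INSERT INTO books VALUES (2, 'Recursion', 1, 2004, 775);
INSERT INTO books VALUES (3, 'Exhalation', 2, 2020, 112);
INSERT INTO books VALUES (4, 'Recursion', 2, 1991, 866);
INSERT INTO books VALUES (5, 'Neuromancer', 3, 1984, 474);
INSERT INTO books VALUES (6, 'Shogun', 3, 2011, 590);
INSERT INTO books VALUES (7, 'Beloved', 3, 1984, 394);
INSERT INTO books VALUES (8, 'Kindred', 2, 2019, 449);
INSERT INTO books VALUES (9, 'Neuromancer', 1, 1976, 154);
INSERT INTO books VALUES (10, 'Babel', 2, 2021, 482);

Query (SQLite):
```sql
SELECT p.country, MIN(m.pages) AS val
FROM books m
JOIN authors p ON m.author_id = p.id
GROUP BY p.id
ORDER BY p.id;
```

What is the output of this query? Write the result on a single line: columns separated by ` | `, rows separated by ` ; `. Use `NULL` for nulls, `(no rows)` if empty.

India | 154 ; USA | 112 ; USA | 394

Join each books row to its authors via author_id.
Group joined rows by authors.id; compute MIN(m.pages) per group.
  1: ids {2, 9} → MIN(m.pages)=154
  2: ids {1, 3, 4, 8, 10} → MIN(m.pages)=112
  3: ids {5, 6, 7} → MIN(m.pages)=394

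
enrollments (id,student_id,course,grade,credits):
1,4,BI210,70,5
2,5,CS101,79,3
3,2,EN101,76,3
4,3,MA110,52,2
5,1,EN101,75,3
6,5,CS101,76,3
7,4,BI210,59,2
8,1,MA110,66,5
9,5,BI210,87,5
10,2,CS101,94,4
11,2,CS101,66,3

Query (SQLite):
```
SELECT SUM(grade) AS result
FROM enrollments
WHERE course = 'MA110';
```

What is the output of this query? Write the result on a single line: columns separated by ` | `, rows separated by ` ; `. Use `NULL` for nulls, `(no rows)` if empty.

Rows where course='MA110' → grade values: [52, 66].
SUM of non-NULL values = 118.

118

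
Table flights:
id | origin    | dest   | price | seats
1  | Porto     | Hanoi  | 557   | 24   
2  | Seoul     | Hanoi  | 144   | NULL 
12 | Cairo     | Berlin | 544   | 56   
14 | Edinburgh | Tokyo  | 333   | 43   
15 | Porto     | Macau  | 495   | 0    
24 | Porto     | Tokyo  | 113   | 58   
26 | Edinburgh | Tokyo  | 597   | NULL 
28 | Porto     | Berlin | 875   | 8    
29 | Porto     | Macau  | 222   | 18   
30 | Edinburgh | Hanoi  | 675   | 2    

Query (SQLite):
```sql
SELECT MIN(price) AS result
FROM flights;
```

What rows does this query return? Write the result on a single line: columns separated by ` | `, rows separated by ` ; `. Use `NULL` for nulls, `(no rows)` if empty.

All price values: [557, 144, 544, 333, 495, 113, 597, 875, 222, 675].
MIN of non-NULL values = 113.

113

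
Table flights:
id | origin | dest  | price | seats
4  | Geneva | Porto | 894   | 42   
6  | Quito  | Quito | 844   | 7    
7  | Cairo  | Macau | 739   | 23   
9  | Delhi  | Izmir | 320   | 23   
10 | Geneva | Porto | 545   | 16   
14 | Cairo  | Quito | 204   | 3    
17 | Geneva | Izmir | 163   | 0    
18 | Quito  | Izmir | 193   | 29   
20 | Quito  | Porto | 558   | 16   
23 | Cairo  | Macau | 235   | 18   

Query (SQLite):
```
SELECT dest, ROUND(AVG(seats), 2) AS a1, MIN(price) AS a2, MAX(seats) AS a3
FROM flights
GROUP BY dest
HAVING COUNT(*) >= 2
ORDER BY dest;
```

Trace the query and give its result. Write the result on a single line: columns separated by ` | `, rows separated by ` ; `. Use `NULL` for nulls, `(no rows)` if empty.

Izmir | 17.33 | 163 | 29 ; Macau | 20.5 | 235 | 23 ; Porto | 24.67 | 545 | 42 ; Quito | 5 | 204 | 7

Group flights by dest.
Per group compute: ROUND(AVG(seats), 2), MIN(price), MAX(seats).
HAVING: drop groups with fewer than 2 rows.
  Izmir: ids {9, 17, 18} → ROUND(AVG(seats), 2)=17.33, MIN(price)=163, MAX(seats)=29
  Macau: ids {7, 23} → ROUND(AVG(seats), 2)=20.5, MIN(price)=235, MAX(seats)=23
  Porto: ids {4, 10, 20} → ROUND(AVG(seats), 2)=24.67, MIN(price)=545, MAX(seats)=42
  Quito: ids {6, 14} → ROUND(AVG(seats), 2)=5, MIN(price)=204, MAX(seats)=7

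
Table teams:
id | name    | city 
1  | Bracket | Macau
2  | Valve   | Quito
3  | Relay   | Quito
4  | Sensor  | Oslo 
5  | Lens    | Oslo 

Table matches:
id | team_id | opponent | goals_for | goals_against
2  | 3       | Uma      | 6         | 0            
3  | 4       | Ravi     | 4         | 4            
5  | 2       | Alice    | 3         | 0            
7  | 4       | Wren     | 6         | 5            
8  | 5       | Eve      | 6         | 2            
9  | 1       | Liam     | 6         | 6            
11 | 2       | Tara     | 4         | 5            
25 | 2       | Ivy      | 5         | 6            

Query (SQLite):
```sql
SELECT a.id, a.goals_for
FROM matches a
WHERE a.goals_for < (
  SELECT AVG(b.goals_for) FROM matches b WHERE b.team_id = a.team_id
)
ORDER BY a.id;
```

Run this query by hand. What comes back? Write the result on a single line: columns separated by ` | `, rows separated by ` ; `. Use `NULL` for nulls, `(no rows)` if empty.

3 | 4 ; 5 | 3

For each matches row a, compute AVG(goals_for) over rows sharing a.team_id.
Keep row a if a.goals_for < that per-group AVG.
  team_id=1: AVG(goals_for) = 6.0
  team_id=2: AVG(goals_for) = 4.0
  team_id=3: AVG(goals_for) = 6.0
  team_id=4: AVG(goals_for) = 5.0
  team_id=5: AVG(goals_for) = 6.0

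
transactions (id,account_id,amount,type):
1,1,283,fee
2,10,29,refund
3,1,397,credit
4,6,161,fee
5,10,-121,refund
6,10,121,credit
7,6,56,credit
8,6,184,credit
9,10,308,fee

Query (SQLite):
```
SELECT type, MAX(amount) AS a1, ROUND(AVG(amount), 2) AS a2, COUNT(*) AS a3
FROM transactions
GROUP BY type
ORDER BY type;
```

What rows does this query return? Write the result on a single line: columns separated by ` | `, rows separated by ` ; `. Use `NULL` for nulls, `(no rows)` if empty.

Group transactions by type.
Per group compute: MAX(amount), ROUND(AVG(amount), 2), COUNT(*).
  credit: ids {3, 6, 7, 8} → MAX(amount)=397, ROUND(AVG(amount), 2)=189.5, COUNT(*)=4
  fee: ids {1, 4, 9} → MAX(amount)=308, ROUND(AVG(amount), 2)=250.67, COUNT(*)=3
  refund: ids {2, 5} → MAX(amount)=29, ROUND(AVG(amount), 2)=-46, COUNT(*)=2

credit | 397 | 189.5 | 4 ; fee | 308 | 250.67 | 3 ; refund | 29 | -46 | 2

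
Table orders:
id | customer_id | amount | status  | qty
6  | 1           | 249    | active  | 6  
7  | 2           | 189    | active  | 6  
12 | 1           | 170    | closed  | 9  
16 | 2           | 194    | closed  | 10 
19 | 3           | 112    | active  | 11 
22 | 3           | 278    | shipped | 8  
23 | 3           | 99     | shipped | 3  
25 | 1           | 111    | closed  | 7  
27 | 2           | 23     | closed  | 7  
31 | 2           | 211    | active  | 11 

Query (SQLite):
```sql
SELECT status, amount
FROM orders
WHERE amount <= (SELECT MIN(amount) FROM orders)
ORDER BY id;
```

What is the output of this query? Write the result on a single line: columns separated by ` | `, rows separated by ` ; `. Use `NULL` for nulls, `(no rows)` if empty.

closed | 23

Scalar subquery: MIN(amount) over all orders rows = 23.
Keep rows where amount <= that value.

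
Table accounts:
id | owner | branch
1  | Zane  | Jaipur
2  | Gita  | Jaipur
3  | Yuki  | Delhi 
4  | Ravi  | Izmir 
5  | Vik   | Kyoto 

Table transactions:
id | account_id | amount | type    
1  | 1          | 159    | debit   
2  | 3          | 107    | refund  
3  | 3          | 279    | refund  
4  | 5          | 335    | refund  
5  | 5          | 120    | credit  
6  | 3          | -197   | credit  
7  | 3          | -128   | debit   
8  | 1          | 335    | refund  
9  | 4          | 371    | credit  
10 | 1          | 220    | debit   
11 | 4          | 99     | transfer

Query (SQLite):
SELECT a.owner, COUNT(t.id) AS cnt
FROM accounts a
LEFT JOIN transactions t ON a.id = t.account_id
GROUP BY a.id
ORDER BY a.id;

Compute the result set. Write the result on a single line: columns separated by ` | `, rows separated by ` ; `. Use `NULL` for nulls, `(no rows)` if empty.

LEFT JOIN keeps every accounts row; unmatched ones get NULL for transactions columns.
Group by accounts.id and compute COUNT(t.id). COUNT(col) of an all-NULL group is 0.
  1: ids {1, 8, 10} → COUNT(t.id)=3
  2: ids {—} → COUNT(t.id)=0
  3: ids {2, 3, 6, 7} → COUNT(t.id)=4
  4: ids {9, 11} → COUNT(t.id)=2
  5: ids {4, 5} → COUNT(t.id)=2

Zane | 3 ; Gita | 0 ; Yuki | 4 ; Ravi | 2 ; Vik | 2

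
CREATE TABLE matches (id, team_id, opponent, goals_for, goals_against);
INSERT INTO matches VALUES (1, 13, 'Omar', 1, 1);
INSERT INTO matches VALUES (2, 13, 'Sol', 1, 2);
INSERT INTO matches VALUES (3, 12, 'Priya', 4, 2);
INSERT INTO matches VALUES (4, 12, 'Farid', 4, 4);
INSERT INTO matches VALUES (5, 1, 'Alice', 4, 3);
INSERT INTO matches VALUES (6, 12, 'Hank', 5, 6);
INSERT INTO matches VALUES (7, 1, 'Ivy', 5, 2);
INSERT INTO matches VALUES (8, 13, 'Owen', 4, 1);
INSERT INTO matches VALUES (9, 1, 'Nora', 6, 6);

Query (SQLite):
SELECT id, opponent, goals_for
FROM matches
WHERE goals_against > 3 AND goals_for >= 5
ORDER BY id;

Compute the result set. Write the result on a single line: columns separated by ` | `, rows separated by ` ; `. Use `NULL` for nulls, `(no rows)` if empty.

goals_against > 3: ids {4, 6, 9}
goals_for >= 5: ids {6, 7, 9}
Combine with AND.

6 | Hank | 5 ; 9 | Nora | 6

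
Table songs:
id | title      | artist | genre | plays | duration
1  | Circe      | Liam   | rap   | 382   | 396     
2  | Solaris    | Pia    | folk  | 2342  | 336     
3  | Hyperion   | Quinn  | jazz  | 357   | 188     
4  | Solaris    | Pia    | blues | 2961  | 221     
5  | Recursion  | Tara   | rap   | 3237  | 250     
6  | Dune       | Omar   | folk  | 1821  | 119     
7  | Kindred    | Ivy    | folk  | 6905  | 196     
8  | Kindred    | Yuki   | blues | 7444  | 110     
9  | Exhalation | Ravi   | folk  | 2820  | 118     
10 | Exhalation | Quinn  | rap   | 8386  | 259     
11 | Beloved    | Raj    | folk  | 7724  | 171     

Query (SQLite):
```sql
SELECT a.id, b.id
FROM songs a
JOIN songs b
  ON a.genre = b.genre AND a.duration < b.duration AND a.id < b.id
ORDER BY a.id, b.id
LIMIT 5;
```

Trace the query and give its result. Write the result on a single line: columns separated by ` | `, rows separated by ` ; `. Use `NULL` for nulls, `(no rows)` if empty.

5 | 10 ; 6 | 7 ; 6 | 11 ; 9 | 11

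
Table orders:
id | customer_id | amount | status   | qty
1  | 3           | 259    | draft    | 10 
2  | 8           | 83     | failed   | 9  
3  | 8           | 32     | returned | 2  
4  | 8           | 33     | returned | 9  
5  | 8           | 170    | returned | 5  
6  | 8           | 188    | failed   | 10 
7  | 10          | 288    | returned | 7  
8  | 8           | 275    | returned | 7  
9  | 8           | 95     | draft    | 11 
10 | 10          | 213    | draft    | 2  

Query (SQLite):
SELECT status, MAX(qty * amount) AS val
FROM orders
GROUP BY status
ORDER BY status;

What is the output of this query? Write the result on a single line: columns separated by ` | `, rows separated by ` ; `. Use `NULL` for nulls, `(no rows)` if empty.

draft | 2590 ; failed | 1880 ; returned | 2016

For each row compute qty * amount.
Group by status; take MAX of the expression per group.
  draft: ids {1, 9, 10} → MAX(qty * amount)=2590
  failed: ids {2, 6} → MAX(qty * amount)=1880
  returned: ids {3, 4, 5, 7, 8} → MAX(qty * amount)=2016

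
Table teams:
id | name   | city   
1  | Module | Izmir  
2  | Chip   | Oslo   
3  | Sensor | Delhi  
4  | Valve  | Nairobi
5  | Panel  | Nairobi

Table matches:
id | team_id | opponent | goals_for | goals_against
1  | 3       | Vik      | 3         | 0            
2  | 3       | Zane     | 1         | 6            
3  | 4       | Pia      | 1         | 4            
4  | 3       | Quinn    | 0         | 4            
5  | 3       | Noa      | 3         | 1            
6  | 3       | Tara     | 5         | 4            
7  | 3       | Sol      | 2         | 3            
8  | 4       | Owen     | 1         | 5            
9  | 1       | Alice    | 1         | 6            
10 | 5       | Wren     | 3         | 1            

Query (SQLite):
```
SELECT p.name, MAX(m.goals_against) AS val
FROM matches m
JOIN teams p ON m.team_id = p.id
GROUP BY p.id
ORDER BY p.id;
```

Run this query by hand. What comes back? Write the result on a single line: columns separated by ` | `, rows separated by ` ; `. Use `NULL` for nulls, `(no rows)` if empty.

Join each matches row to its teams via team_id.
Group joined rows by teams.id; compute MAX(m.goals_against) per group.
  1: ids {9} → MAX(m.goals_against)=6
  3: ids {1, 2, 4, 5, 6, 7} → MAX(m.goals_against)=6
  4: ids {3, 8} → MAX(m.goals_against)=5
  5: ids {10} → MAX(m.goals_against)=1

Module | 6 ; Sensor | 6 ; Valve | 5 ; Panel | 1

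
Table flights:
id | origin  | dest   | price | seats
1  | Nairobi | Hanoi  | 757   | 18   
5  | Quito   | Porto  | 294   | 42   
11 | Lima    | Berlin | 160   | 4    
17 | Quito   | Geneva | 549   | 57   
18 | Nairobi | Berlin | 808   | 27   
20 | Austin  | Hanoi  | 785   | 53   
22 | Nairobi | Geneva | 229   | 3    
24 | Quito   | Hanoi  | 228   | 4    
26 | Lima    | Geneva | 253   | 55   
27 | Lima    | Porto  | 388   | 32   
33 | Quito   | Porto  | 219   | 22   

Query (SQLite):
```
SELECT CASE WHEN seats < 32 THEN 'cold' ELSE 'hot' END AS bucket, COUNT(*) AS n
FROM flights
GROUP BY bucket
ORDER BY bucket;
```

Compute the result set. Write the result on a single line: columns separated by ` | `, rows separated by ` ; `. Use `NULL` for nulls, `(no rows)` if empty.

Bucket rows by seats < 32 → 'cold' else 'hot'; count each bucket.

cold | 6 ; hot | 5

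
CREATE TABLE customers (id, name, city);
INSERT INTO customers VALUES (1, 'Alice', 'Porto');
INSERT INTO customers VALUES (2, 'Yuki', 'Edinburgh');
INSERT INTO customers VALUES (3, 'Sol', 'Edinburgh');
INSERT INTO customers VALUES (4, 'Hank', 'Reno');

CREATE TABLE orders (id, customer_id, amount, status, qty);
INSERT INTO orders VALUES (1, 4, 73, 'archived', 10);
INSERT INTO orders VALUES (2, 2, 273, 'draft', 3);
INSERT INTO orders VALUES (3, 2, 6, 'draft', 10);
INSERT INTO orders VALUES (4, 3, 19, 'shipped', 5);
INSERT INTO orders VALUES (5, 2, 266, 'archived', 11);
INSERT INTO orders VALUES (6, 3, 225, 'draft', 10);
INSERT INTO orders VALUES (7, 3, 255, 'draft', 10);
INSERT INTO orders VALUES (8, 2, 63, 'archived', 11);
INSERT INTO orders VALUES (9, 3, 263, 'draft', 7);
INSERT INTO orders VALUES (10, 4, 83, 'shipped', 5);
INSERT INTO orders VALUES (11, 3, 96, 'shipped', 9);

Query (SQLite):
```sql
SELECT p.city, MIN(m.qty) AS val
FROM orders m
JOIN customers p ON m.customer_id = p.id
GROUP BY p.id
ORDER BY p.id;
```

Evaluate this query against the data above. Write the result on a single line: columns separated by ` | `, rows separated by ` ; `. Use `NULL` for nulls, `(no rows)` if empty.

Edinburgh | 3 ; Edinburgh | 5 ; Reno | 5

Join each orders row to its customers via customer_id.
Group joined rows by customers.id; compute MIN(m.qty) per group.
  2: ids {2, 3, 5, 8} → MIN(m.qty)=3
  3: ids {4, 6, 7, 9, 11} → MIN(m.qty)=5
  4: ids {1, 10} → MIN(m.qty)=5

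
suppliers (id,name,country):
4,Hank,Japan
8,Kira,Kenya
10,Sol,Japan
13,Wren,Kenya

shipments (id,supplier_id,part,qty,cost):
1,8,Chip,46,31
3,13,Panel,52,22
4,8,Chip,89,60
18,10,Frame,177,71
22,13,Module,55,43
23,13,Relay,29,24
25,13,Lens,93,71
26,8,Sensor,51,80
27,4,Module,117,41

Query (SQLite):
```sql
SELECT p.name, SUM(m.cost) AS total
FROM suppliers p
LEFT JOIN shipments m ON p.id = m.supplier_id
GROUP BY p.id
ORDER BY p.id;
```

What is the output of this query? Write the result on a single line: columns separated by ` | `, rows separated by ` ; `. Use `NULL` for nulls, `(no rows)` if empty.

Hank | 41 ; Kira | 171 ; Sol | 71 ; Wren | 160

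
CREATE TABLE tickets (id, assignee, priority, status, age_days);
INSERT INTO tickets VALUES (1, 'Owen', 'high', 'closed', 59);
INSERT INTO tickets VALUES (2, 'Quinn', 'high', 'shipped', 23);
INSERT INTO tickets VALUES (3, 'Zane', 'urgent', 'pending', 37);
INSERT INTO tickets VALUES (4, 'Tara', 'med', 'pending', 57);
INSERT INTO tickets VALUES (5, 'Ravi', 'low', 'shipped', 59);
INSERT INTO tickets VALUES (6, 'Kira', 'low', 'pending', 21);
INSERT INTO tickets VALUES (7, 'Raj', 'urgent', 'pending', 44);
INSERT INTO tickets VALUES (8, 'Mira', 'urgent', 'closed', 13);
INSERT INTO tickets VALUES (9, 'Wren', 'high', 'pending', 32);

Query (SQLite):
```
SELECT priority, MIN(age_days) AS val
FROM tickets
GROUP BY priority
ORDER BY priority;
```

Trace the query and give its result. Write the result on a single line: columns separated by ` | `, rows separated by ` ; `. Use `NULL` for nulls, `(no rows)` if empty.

Partition tickets by priority; compute MIN(age_days) within each group.
  high: ids {1, 2, 9} → MIN(age_days)=23
  low: ids {5, 6} → MIN(age_days)=21
  med: ids {4} → MIN(age_days)=57
  urgent: ids {3, 7, 8} → MIN(age_days)=13

high | 23 ; low | 21 ; med | 57 ; urgent | 13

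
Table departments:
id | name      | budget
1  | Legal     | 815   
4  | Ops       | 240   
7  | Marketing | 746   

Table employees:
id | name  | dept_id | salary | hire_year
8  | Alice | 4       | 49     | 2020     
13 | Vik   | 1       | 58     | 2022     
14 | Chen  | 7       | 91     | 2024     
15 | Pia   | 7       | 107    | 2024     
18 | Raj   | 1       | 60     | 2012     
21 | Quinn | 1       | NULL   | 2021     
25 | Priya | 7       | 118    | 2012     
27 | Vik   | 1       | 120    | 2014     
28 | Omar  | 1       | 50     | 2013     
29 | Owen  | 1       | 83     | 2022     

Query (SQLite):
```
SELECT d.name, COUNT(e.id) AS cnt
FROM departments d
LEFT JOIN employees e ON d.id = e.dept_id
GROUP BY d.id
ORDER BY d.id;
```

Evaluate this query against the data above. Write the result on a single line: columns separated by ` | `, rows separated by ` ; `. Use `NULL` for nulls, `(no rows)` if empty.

Legal | 6 ; Ops | 1 ; Marketing | 3

LEFT JOIN keeps every departments row; unmatched ones get NULL for employees columns.
Group by departments.id and compute COUNT(e.id). COUNT(col) of an all-NULL group is 0.
  1: ids {13, 18, 21, 27, 28, 29} → COUNT(e.id)=6
  4: ids {8} → COUNT(e.id)=1
  7: ids {14, 15, 25} → COUNT(e.id)=3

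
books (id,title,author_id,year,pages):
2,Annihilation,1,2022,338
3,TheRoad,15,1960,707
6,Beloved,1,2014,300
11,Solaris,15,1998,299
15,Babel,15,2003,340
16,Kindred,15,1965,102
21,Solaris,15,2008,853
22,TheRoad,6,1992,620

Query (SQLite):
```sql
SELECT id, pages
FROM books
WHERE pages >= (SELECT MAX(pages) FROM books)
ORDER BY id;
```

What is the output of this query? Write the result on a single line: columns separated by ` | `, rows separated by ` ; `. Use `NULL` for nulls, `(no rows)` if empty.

21 | 853

Scalar subquery: MAX(pages) over all books rows = 853.
Keep rows where pages >= that value.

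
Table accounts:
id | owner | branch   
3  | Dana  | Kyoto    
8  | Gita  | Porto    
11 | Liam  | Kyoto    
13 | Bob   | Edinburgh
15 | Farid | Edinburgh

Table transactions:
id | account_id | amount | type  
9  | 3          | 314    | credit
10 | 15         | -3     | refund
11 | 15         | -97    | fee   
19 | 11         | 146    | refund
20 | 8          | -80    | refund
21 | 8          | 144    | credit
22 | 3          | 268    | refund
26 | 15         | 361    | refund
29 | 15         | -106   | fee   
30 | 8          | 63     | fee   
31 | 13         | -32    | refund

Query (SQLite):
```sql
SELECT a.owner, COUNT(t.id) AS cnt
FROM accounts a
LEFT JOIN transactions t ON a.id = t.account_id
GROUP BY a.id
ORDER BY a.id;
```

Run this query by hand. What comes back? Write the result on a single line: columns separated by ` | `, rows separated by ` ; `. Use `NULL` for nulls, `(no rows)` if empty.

Dana | 2 ; Gita | 3 ; Liam | 1 ; Bob | 1 ; Farid | 4

LEFT JOIN keeps every accounts row; unmatched ones get NULL for transactions columns.
Group by accounts.id and compute COUNT(t.id). COUNT(col) of an all-NULL group is 0.
  3: ids {9, 22} → COUNT(t.id)=2
  8: ids {20, 21, 30} → COUNT(t.id)=3
  11: ids {19} → COUNT(t.id)=1
  13: ids {31} → COUNT(t.id)=1
  15: ids {10, 11, 26, 29} → COUNT(t.id)=4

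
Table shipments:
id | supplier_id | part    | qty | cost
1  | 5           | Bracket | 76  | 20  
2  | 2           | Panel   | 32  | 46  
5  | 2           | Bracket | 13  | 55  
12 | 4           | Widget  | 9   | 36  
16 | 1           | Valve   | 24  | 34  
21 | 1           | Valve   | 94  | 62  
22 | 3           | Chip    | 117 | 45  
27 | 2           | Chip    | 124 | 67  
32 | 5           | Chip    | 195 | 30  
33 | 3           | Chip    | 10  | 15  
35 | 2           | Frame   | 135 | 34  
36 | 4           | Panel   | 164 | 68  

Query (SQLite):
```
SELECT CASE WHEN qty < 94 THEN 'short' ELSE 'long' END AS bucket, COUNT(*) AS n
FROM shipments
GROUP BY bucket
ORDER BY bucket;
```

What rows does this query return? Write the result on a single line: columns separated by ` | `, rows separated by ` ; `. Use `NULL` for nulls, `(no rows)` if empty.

long | 6 ; short | 6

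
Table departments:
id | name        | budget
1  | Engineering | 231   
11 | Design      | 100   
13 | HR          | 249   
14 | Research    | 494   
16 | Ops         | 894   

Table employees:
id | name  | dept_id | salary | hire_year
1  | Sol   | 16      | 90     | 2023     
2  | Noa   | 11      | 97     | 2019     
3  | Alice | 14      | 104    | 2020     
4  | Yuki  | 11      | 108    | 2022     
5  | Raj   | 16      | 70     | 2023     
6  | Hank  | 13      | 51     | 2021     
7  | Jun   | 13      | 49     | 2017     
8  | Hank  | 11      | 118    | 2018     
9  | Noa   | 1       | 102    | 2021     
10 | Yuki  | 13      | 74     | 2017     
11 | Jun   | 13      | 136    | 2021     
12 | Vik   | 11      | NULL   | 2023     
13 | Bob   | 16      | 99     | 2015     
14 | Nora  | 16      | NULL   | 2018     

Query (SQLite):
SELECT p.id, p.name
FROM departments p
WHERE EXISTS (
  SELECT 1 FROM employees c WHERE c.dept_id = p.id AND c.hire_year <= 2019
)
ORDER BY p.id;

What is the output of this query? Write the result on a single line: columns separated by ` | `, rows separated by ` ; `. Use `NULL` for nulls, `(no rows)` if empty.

11 | Design ; 13 | HR ; 16 | Ops

For each departments row, check whether any employees with matching dept_id has hire_year <= 2019.
Keep rows where that is true.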